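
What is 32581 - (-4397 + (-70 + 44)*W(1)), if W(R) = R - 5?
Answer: 36874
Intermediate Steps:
W(R) = -5 + R
32581 - (-4397 + (-70 + 44)*W(1)) = 32581 - (-4397 + (-70 + 44)*(-5 + 1)) = 32581 - (-4397 - 26*(-4)) = 32581 - (-4397 + 104) = 32581 - 1*(-4293) = 32581 + 4293 = 36874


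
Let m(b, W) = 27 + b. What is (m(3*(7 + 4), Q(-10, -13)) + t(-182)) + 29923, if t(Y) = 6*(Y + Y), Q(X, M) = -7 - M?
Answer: 27799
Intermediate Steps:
t(Y) = 12*Y (t(Y) = 6*(2*Y) = 12*Y)
(m(3*(7 + 4), Q(-10, -13)) + t(-182)) + 29923 = ((27 + 3*(7 + 4)) + 12*(-182)) + 29923 = ((27 + 3*11) - 2184) + 29923 = ((27 + 33) - 2184) + 29923 = (60 - 2184) + 29923 = -2124 + 29923 = 27799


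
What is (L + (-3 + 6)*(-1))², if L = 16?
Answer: 169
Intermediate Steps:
(L + (-3 + 6)*(-1))² = (16 + (-3 + 6)*(-1))² = (16 + 3*(-1))² = (16 - 3)² = 13² = 169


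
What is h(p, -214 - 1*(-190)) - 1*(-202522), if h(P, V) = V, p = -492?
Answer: 202498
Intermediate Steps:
h(p, -214 - 1*(-190)) - 1*(-202522) = (-214 - 1*(-190)) - 1*(-202522) = (-214 + 190) + 202522 = -24 + 202522 = 202498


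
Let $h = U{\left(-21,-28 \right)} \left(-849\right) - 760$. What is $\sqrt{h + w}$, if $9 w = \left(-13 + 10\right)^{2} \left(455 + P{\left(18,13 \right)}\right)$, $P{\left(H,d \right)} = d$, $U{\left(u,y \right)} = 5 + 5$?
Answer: $i \sqrt{8782} \approx 93.712 i$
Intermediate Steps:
$U{\left(u,y \right)} = 10$
$h = -9250$ ($h = 10 \left(-849\right) - 760 = -8490 - 760 = -9250$)
$w = 468$ ($w = \frac{\left(-13 + 10\right)^{2} \left(455 + 13\right)}{9} = \frac{\left(-3\right)^{2} \cdot 468}{9} = \frac{9 \cdot 468}{9} = \frac{1}{9} \cdot 4212 = 468$)
$\sqrt{h + w} = \sqrt{-9250 + 468} = \sqrt{-8782} = i \sqrt{8782}$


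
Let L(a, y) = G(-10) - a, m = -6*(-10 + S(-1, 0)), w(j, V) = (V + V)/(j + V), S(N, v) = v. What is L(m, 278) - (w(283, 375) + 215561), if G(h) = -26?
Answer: -70948238/329 ≈ -2.1565e+5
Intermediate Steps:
w(j, V) = 2*V/(V + j) (w(j, V) = (2*V)/(V + j) = 2*V/(V + j))
m = 60 (m = -6*(-10 + 0) = -6*(-10) = 60)
L(a, y) = -26 - a
L(m, 278) - (w(283, 375) + 215561) = (-26 - 1*60) - (2*375/(375 + 283) + 215561) = (-26 - 60) - (2*375/658 + 215561) = -86 - (2*375*(1/658) + 215561) = -86 - (375/329 + 215561) = -86 - 1*70919944/329 = -86 - 70919944/329 = -70948238/329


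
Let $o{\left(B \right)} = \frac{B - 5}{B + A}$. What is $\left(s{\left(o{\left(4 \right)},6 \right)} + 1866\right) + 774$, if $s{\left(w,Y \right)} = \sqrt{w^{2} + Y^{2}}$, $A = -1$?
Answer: $2640 + \frac{5 \sqrt{13}}{3} \approx 2646.0$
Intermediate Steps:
$o{\left(B \right)} = \frac{-5 + B}{-1 + B}$ ($o{\left(B \right)} = \frac{B - 5}{B - 1} = \frac{-5 + B}{-1 + B}$)
$s{\left(w,Y \right)} = \sqrt{Y^{2} + w^{2}}$
$\left(s{\left(o{\left(4 \right)},6 \right)} + 1866\right) + 774 = \left(\sqrt{6^{2} + \left(\frac{-5 + 4}{-1 + 4}\right)^{2}} + 1866\right) + 774 = \left(\sqrt{36 + \left(\frac{1}{3} \left(-1\right)\right)^{2}} + 1866\right) + 774 = \left(\sqrt{36 + \left(- \frac{1}{3}\right)^{2}} + 1866\right) + 774 = \left(\sqrt{36 + \frac{1}{9}} + 1866\right) + 774 = \left(\sqrt{\frac{325}{9}} + 1866\right) + 774 = \left(\frac{5 \sqrt{13}}{3} + 1866\right) + 774 = \left(1866 + \frac{5 \sqrt{13}}{3}\right) + 774 = 2640 + \frac{5 \sqrt{13}}{3}$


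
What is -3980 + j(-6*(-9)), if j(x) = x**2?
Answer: -1064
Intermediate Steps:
-3980 + j(-6*(-9)) = -3980 + (-6*(-9))**2 = -3980 + 54**2 = -3980 + 2916 = -1064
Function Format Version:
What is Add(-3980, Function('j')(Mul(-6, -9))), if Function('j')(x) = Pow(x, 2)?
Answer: -1064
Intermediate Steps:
Add(-3980, Function('j')(Mul(-6, -9))) = Add(-3980, Pow(Mul(-6, -9), 2)) = Add(-3980, Pow(54, 2)) = Add(-3980, 2916) = -1064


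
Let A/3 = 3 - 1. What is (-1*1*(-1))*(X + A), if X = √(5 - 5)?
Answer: 6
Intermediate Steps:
X = 0 (X = √0 = 0)
A = 6 (A = 3*(3 - 1) = 3*2 = 6)
(-1*1*(-1))*(X + A) = (-1*1*(-1))*(0 + 6) = -1*(-1)*6 = 1*6 = 6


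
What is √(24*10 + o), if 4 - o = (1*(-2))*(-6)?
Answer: 2*√58 ≈ 15.232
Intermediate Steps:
o = -8 (o = 4 - 1*(-2)*(-6) = 4 - (-2)*(-6) = 4 - 1*12 = 4 - 12 = -8)
√(24*10 + o) = √(24*10 - 8) = √(240 - 8) = √232 = 2*√58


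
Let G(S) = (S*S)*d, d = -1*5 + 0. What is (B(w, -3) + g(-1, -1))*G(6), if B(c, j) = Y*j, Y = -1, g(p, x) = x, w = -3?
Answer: -360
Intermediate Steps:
d = -5 (d = -5 + 0 = -5)
B(c, j) = -j
G(S) = -5*S² (G(S) = (S*S)*(-5) = S²*(-5) = -5*S²)
(B(w, -3) + g(-1, -1))*G(6) = (-1*(-3) - 1)*(-5*6²) = (3 - 1)*(-5*36) = 2*(-180) = -360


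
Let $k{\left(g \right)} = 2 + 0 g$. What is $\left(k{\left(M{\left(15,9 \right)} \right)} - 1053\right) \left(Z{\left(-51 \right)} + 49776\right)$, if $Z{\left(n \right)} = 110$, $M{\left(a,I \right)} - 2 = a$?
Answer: $-52430186$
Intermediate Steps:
$M{\left(a,I \right)} = 2 + a$
$k{\left(g \right)} = 2$ ($k{\left(g \right)} = 2 + 0 = 2$)
$\left(k{\left(M{\left(15,9 \right)} \right)} - 1053\right) \left(Z{\left(-51 \right)} + 49776\right) = \left(2 - 1053\right) \left(110 + 49776\right) = \left(-1051\right) 49886 = -52430186$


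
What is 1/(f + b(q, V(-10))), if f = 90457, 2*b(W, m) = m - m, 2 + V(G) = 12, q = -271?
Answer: 1/90457 ≈ 1.1055e-5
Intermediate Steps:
V(G) = 10 (V(G) = -2 + 12 = 10)
b(W, m) = 0 (b(W, m) = (m - m)/2 = (1/2)*0 = 0)
1/(f + b(q, V(-10))) = 1/(90457 + 0) = 1/90457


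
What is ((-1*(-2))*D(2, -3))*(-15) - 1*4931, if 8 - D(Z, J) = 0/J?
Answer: -5171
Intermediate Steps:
D(Z, J) = 8 (D(Z, J) = 8 - 0/J = 8 - 1*0 = 8 + 0 = 8)
((-1*(-2))*D(2, -3))*(-15) - 1*4931 = (-1*(-2)*8)*(-15) - 1*4931 = (2*8)*(-15) - 4931 = 16*(-15) - 4931 = -240 - 4931 = -5171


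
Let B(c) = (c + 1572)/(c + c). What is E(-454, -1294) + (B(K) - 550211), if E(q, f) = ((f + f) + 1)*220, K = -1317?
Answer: -982790263/878 ≈ -1.1194e+6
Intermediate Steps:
B(c) = (1572 + c)/(2*c) (B(c) = (1572 + c)/((2*c)) = (1572 + c)*(1/(2*c)) = (1572 + c)/(2*c))
E(q, f) = 220 + 440*f (E(q, f) = (2*f + 1)*220 = (1 + 2*f)*220 = 220 + 440*f)
E(-454, -1294) + (B(K) - 550211) = (220 + 440*(-1294)) + ((1/2)*(1572 - 1317)/(-1317) - 550211) = (220 - 569360) + ((1/2)*(-1/1317)*255 - 550211) = -569140 + (-85/878 - 550211) = -569140 - 483085343/878 = -982790263/878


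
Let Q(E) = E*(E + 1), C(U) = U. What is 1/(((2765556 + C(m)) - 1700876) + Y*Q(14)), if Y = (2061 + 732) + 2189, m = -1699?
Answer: 1/2109201 ≈ 4.7411e-7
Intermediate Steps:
Q(E) = E*(1 + E)
Y = 4982 (Y = 2793 + 2189 = 4982)
1/(((2765556 + C(m)) - 1700876) + Y*Q(14)) = 1/(((2765556 - 1699) - 1700876) + 4982*(14*(1 + 14))) = 1/((2763857 - 1700876) + 4982*(14*15)) = 1/(1062981 + 4982*210) = 1/(1062981 + 1046220) = 1/2109201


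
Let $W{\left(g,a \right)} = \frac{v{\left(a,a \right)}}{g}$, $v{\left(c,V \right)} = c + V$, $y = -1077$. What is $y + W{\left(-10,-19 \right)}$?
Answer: $- \frac{5366}{5} \approx -1073.2$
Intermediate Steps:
$v{\left(c,V \right)} = V + c$
$W{\left(g,a \right)} = \frac{2 a}{g}$ ($W{\left(g,a \right)} = \frac{a + a}{g} = \frac{2 a}{g}$)
$y + W{\left(-10,-19 \right)} = -1077 + 2 \left(-19\right) \frac{1}{-10} = -1077 + 2 \left(-19\right) \left(- \frac{1}{10}\right) = -1077 + \frac{19}{5} = - \frac{5366}{5}$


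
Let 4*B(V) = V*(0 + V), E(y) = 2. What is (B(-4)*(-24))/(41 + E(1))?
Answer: -96/43 ≈ -2.2326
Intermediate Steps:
B(V) = V²/4 (B(V) = (V*(0 + V))/4 = (V*V)/4 = V²/4)
(B(-4)*(-24))/(41 + E(1)) = (((¼)*(-4)²)*(-24))/(41 + 2) = (((¼)*16)*(-24))/43 = (4*(-24))*(1/43) = -96*1/43 = -96/43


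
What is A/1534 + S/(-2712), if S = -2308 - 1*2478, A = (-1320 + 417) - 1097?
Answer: 479431/1040052 ≈ 0.46097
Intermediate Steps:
A = -2000 (A = -903 - 1097 = -2000)
S = -4786 (S = -2308 - 2478 = -4786)
A/1534 + S/(-2712) = -2000/1534 - 4786/(-2712) = -2000*1/1534 - 4786*(-1/2712) = -1000/767 + 2393/1356 = 479431/1040052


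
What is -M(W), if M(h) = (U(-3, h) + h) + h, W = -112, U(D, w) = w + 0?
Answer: 336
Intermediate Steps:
U(D, w) = w
M(h) = 3*h (M(h) = (h + h) + h = 2*h + h = 3*h)
-M(W) = -3*(-112) = -1*(-336) = 336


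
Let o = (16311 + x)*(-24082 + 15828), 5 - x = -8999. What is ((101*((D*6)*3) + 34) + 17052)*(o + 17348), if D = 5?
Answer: -5469021360512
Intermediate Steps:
x = 9004 (x = 5 - 1*(-8999) = 5 + 8999 = 9004)
o = -208950010 (o = (16311 + 9004)*(-24082 + 15828) = 25315*(-8254) = -208950010)
((101*((D*6)*3) + 34) + 17052)*(o + 17348) = ((101*((5*6)*3) + 34) + 17052)*(-208950010 + 17348) = ((101*(30*3) + 34) + 17052)*(-208932662) = ((101*90 + 34) + 17052)*(-208932662) = ((9090 + 34) + 17052)*(-208932662) = (9124 + 17052)*(-208932662) = 26176*(-208932662) = -5469021360512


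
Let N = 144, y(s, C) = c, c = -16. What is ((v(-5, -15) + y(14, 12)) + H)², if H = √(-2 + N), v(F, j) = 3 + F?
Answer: (-18 + √142)² ≈ 37.010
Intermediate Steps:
y(s, C) = -16
H = √142 (H = √(-2 + 144) = √142 ≈ 11.916)
((v(-5, -15) + y(14, 12)) + H)² = (((3 - 5) - 16) + √142)² = ((-2 - 16) + √142)² = (-18 + √142)²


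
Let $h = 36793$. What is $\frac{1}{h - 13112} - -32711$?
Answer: $\frac{774629192}{23681} \approx 32711.0$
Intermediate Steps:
$\frac{1}{h - 13112} - -32711 = \frac{1}{36793 - 13112} - -32711 = \frac{1}{23681} + 32711 = \frac{774629192}{23681}$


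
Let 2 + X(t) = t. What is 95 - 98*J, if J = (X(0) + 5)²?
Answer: -787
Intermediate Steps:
X(t) = -2 + t
J = 9 (J = ((-2 + 0) + 5)² = (-2 + 5)² = 3² = 9)
95 - 98*J = 95 - 98*9 = 95 - 882 = -787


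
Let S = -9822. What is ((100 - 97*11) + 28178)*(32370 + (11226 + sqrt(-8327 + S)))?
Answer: 1186290756 + 27211*I*sqrt(18149) ≈ 1.1863e+9 + 3.6658e+6*I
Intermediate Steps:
((100 - 97*11) + 28178)*(32370 + (11226 + sqrt(-8327 + S))) = ((100 - 97*11) + 28178)*(32370 + (11226 + sqrt(-8327 - 9822))) = ((100 - 1067) + 28178)*(32370 + (11226 + sqrt(-18149))) = (-967 + 28178)*(32370 + (11226 + I*sqrt(18149))) = 27211*(43596 + I*sqrt(18149)) = 1186290756 + 27211*I*sqrt(18149)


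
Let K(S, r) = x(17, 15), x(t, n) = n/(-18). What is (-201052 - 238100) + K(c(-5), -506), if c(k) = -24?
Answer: -2634917/6 ≈ -4.3915e+5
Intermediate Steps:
x(t, n) = -n/18 (x(t, n) = n*(-1/18) = -n/18)
K(S, r) = -⅚ (K(S, r) = -1/18*15 = -⅚)
(-201052 - 238100) + K(c(-5), -506) = (-201052 - 238100) - ⅚ = -439152 - ⅚ = -2634917/6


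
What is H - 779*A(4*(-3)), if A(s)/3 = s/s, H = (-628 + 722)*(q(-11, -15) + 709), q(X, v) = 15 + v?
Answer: 64309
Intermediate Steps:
H = 66646 (H = (-628 + 722)*((15 - 15) + 709) = 94*(0 + 709) = 94*709 = 66646)
A(s) = 3 (A(s) = 3*(s/s) = 3*1 = 3)
H - 779*A(4*(-3)) = 66646 - 779*3 = 66646 - 2337 = 64309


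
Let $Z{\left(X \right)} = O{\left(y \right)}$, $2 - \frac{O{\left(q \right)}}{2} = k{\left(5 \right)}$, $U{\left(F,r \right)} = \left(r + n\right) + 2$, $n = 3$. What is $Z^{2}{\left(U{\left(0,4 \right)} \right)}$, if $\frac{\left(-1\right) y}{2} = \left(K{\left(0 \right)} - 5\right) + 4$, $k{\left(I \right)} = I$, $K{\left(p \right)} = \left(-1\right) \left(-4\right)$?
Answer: $36$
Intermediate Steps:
$K{\left(p \right)} = 4$
$y = -6$ ($y = - 2 \left(\left(4 - 5\right) + 4\right) = - 2 \left(-1 + 4\right) = \left(-2\right) 3 = -6$)
$U{\left(F,r \right)} = 5 + r$ ($U{\left(F,r \right)} = \left(r + 3\right) + 2 = \left(3 + r\right) + 2 = 5 + r$)
$O{\left(q \right)} = -6$ ($O{\left(q \right)} = 4 - 10 = -6$)
$Z{\left(X \right)} = -6$
$Z^{2}{\left(U{\left(0,4 \right)} \right)} = \left(-6\right)^{2} = 36$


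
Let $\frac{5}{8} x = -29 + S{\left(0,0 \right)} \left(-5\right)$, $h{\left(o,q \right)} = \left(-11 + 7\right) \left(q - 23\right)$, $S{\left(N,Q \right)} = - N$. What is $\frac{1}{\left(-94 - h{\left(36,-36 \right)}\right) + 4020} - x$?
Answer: $\frac{171217}{3690} \approx 46.4$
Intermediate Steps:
$h{\left(o,q \right)} = 92 - 4 q$ ($h{\left(o,q \right)} = - 4 \left(-23 + q\right) = 92 - 4 q$)
$x = - \frac{232}{5}$ ($x = \frac{8 \left(-29 + \left(-1\right) 0 \left(-5\right)\right)}{5} = \frac{8 \left(-29 + 0 \left(-5\right)\right)}{5} = \frac{8 \left(-29 + 0\right)}{5} = \frac{8}{5} \left(-29\right) = - \frac{232}{5} \approx -46.4$)
$\frac{1}{\left(-94 - h{\left(36,-36 \right)}\right) + 4020} - x = \frac{1}{\left(-94 - \left(92 - -144\right)\right) + 4020} - - \frac{232}{5} = \frac{1}{\left(-94 - \left(92 + 144\right)\right) + 4020} + \frac{232}{5} = \frac{1}{\left(-94 - 236\right) + 4020} + \frac{232}{5} = \frac{1}{-330 + 4020} + \frac{232}{5} = \frac{1}{3690} + \frac{232}{5} = \frac{171217}{3690}$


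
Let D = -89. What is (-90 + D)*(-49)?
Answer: 8771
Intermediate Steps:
(-90 + D)*(-49) = (-90 - 89)*(-49) = -179*(-49) = 8771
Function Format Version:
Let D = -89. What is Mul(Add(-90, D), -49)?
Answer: 8771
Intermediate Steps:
Mul(Add(-90, D), -49) = Mul(Add(-90, -89), -49) = Mul(-179, -49) = 8771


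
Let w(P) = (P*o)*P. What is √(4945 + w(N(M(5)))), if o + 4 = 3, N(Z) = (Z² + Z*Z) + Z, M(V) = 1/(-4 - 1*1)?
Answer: 2*√772654/25 ≈ 70.321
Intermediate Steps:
M(V) = -⅕ (M(V) = 1/(-4 - 1) = 1/(-5) = -⅕)
N(Z) = Z + 2*Z² (N(Z) = (Z² + Z²) + Z = 2*Z² + Z = Z + 2*Z²)
o = -1 (o = -4 + 3 = -1)
w(P) = -P² (w(P) = (P*(-1))*P = (-P)*P = -P²)
√(4945 + w(N(M(5)))) = √(4945 - (-(1 + 2*(-⅕))/5)²) = √(4945 - (-(1 - ⅖)/5)²) = √(4945 - (-⅕*⅗)²) = √(4945 - (-3/25)²) = √(4945 - 1*9/625) = √(4945 - 9/625) = √(3090616/625) = 2*√772654/25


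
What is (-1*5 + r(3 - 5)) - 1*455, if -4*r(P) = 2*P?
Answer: -459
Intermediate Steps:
r(P) = -P/2
(-1*5 + r(3 - 5)) - 1*455 = (-1*5 - (3 - 5)/2) - 1*455 = (-5 - ½*(-2)) - 455 = (-5 + 1) - 455 = -4 - 455 = -459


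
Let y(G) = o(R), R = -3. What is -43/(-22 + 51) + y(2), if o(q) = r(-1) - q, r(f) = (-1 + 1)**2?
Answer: 44/29 ≈ 1.5172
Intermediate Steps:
r(f) = 0 (r(f) = 0**2 = 0)
o(q) = -q (o(q) = 0 - q = -q)
y(G) = 3 (y(G) = -1*(-3) = 3)
-43/(-22 + 51) + y(2) = -43/(-22 + 51) + 3 = -43/29 + 3 = 44/29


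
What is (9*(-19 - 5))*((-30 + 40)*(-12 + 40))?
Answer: -60480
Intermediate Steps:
(9*(-19 - 5))*((-30 + 40)*(-12 + 40)) = (9*(-24))*(10*28) = -216*280 = -60480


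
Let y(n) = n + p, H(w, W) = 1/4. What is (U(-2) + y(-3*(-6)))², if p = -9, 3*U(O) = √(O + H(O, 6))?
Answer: (54 + I*√7)²/36 ≈ 80.806 + 7.9373*I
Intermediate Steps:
H(w, W) = ¼
U(O) = √(¼ + O)/3 (U(O) = √(O + ¼)/3 = √(¼ + O)/3)
y(n) = -9 + n (y(n) = n - 9 = -9 + n)
(U(-2) + y(-3*(-6)))² = (√(1 + 4*(-2))/6 + (-9 - 3*(-6)))² = (√(1 - 8)/6 + (-9 + 18))² = (√(-7)/6 + 9)² = ((I*√7)/6 + 9)² = (I*√7/6 + 9)² = (9 + I*√7/6)²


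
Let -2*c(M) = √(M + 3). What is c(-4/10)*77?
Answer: -77*√65/10 ≈ -62.079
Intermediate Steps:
c(M) = -√(3 + M)/2 (c(M) = -√(M + 3)/2 = -√(3 + M)/2)
c(-4/10)*77 = -√(3 - 4/10)/2*77 = -√(3 - 4*⅒)/2*77 = -√(3 - ⅖)/2*77 = -√65/10*77 = -77*√65/10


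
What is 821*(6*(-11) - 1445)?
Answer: -1240531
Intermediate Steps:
821*(6*(-11) - 1445) = 821*(-66 - 1445) = 821*(-1511) = -1240531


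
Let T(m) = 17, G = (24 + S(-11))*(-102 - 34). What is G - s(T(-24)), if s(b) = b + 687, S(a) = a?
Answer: -2472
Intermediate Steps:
G = -1768 (G = (24 - 11)*(-102 - 34) = 13*(-136) = -1768)
s(b) = 687 + b
G - s(T(-24)) = -1768 - (687 + 17) = -1768 - 1*704 = -1768 - 704 = -2472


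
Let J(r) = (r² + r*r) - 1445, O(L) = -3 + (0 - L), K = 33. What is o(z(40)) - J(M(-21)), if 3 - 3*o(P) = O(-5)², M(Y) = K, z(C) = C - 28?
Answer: -2200/3 ≈ -733.33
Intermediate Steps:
z(C) = -28 + C
M(Y) = 33
O(L) = -3 - L
J(r) = -1445 + 2*r² (J(r) = (r² + r²) - 1445 = 2*r² - 1445 = -1445 + 2*r²)
o(P) = -⅓ (o(P) = 1 - (-3 - 1*(-5))²/3 = 1 - (-3 + 5)²/3 = 1 - ⅓*2² = 1 - ⅓*4 = 1 - 4/3 = -⅓)
o(z(40)) - J(M(-21)) = -⅓ - (-1445 + 2*33²) = -⅓ - (-1445 + 2*1089) = -⅓ - (-1445 + 2178) = -⅓ - 1*733 = -⅓ - 733 = -2200/3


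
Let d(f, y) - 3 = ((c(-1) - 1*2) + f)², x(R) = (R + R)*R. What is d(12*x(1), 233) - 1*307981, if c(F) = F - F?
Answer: -307494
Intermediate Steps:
c(F) = 0
x(R) = 2*R² (x(R) = (2*R)*R = 2*R²)
d(f, y) = 3 + (-2 + f)² (d(f, y) = 3 + ((0 - 1*2) + f)² = 3 + ((0 - 2) + f)² = 3 + (-2 + f)²)
d(12*x(1), 233) - 1*307981 = (3 + (-2 + 12*(2*1²))²) - 1*307981 = (3 + (-2 + 12*(2*1))²) - 307981 = (3 + (-2 + 12*2)²) - 307981 = (3 + (-2 + 24)²) - 307981 = (3 + 22²) - 307981 = (3 + 484) - 307981 = 487 - 307981 = -307494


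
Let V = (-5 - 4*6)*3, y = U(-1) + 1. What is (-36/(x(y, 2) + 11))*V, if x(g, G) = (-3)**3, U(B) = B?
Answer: -783/4 ≈ -195.75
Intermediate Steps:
y = 0 (y = -1 + 1 = 0)
x(g, G) = -27
V = -87 (V = (-5 - 24)*3 = -29*3 = -87)
(-36/(x(y, 2) + 11))*V = (-36/(-27 + 11))*(-87) = (-36/(-16))*(-87) = -1/16*(-36)*(-87) = (9/4)*(-87) = -783/4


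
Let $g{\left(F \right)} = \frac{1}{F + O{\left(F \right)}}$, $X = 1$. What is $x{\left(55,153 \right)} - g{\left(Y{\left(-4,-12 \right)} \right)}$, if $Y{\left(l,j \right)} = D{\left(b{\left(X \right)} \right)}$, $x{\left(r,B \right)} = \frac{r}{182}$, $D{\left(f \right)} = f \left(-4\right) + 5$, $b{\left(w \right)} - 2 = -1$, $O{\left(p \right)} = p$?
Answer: $- \frac{18}{91} \approx -0.1978$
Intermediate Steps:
$b{\left(w \right)} = 1$ ($b{\left(w \right)} = 2 - 1 = 1$)
$D{\left(f \right)} = 5 - 4 f$ ($D{\left(f \right)} = - 4 f + 5 = 5 - 4 f$)
$x{\left(r,B \right)} = \frac{r}{182}$ ($x{\left(r,B \right)} = r \frac{1}{182} = \frac{r}{182}$)
$Y{\left(l,j \right)} = 1$ ($Y{\left(l,j \right)} = 5 - 4 = 1$)
$g{\left(F \right)} = \frac{1}{2 F}$ ($g{\left(F \right)} = \frac{1}{F + F} = \frac{1}{2 F}$)
$x{\left(55,153 \right)} - g{\left(Y{\left(-4,-12 \right)} \right)} = \frac{1}{182} \cdot 55 - \frac{1}{2 \cdot 1} = \frac{55}{182} - \frac{1}{2} \cdot 1 = \frac{55}{182} - \frac{1}{2} = - \frac{18}{91}$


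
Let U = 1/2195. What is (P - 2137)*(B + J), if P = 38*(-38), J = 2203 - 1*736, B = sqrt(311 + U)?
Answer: -5253327 - 3581*sqrt(1498407970)/2195 ≈ -5.3165e+6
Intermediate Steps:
U = 1/2195 ≈ 0.00045558
B = sqrt(1498407970)/2195 (B = sqrt(311 + 1/2195) = sqrt(682646/2195) = sqrt(1498407970)/2195 ≈ 17.635)
J = 1467 (J = 2203 - 736 = 1467)
P = -1444
(P - 2137)*(B + J) = (-1444 - 2137)*(sqrt(1498407970)/2195 + 1467) = -3581*(1467 + sqrt(1498407970)/2195) = -5253327 - 3581*sqrt(1498407970)/2195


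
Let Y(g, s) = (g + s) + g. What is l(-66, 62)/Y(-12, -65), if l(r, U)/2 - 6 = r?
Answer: 120/89 ≈ 1.3483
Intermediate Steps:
l(r, U) = 12 + 2*r
Y(g, s) = s + 2*g
l(-66, 62)/Y(-12, -65) = (12 + 2*(-66))/(-65 + 2*(-12)) = (12 - 132)/(-65 - 24) = -120/(-89) = -120*(-1/89) = 120/89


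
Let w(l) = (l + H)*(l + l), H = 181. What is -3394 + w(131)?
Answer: 78350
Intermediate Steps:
w(l) = 2*l*(181 + l) (w(l) = (l + 181)*(l + l) = (181 + l)*(2*l) = 2*l*(181 + l))
-3394 + w(131) = -3394 + 2*131*(181 + 131) = -3394 + 2*131*312 = -3394 + 81744 = 78350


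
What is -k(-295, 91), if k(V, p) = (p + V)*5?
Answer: 1020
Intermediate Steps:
k(V, p) = 5*V + 5*p (k(V, p) = (V + p)*5 = 5*V + 5*p)
-k(-295, 91) = -(5*(-295) + 5*91) = -(-1475 + 455) = -1*(-1020) = 1020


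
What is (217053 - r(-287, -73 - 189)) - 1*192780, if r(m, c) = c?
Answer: 24535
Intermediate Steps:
(217053 - r(-287, -73 - 189)) - 1*192780 = (217053 - (-73 - 189)) - 1*192780 = (217053 - 1*(-262)) - 192780 = (217053 + 262) - 192780 = 217315 - 192780 = 24535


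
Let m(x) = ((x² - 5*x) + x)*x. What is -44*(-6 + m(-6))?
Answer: 16104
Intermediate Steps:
m(x) = x*(x² - 4*x) (m(x) = (x² - 4*x)*x = x*(x² - 4*x))
-44*(-6 + m(-6)) = -44*(-6 + (-6)²*(-4 - 6)) = -44*(-6 + 36*(-10)) = -44*(-6 - 360) = -44*(-366) = 16104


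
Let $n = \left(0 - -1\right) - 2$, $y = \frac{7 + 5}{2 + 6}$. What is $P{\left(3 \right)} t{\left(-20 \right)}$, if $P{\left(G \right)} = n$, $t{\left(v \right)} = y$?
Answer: $- \frac{3}{2} \approx -1.5$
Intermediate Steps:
$y = \frac{3}{2}$ ($y = \frac{12}{8} = 12 \cdot \frac{1}{8} = \frac{3}{2} \approx 1.5$)
$t{\left(v \right)} = \frac{3}{2}$
$n = -1$ ($n = \left(0 + 1\right) - 2 = 1 - 2 = -1$)
$P{\left(G \right)} = -1$
$P{\left(3 \right)} t{\left(-20 \right)} = \left(-1\right) \frac{3}{2} = - \frac{3}{2}$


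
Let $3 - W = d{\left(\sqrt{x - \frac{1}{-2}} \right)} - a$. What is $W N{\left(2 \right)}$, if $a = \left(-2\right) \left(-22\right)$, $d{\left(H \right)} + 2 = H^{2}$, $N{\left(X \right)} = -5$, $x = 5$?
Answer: $- \frac{435}{2} \approx -217.5$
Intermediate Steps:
$d{\left(H \right)} = -2 + H^{2}$
$a = 44$
$W = \frac{87}{2}$ ($W = 3 - \left(\left(-2 + \left(\sqrt{5 - \frac{1}{-2}}\right)^{2}\right) - 44\right) = 3 - \left(\left(-2 + \left(\sqrt{5 - - \frac{1}{2}}\right)^{2}\right) - 44\right) = 3 - \left(\left(-2 + \left(\sqrt{5 + \frac{1}{2}}\right)^{2}\right) - 44\right) = 3 - \left(\left(-2 + \left(\sqrt{\frac{11}{2}}\right)^{2}\right) - 44\right) = 3 - \left(\left(-2 + \left(\frac{\sqrt{22}}{2}\right)^{2}\right) - 44\right) = 3 - \left(\left(-2 + \frac{11}{2}\right) - 44\right) = 3 - \left(\frac{7}{2} - 44\right) = 3 - - \frac{81}{2} = 3 + \frac{81}{2} = \frac{87}{2} \approx 43.5$)
$W N{\left(2 \right)} = \frac{87}{2} \left(-5\right) = - \frac{435}{2}$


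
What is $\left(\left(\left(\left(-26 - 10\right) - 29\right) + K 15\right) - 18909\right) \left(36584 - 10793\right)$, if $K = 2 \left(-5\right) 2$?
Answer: $-497095734$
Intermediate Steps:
$K = -20$ ($K = \left(-10\right) 2 = -20$)
$\left(\left(\left(\left(-26 - 10\right) - 29\right) + K 15\right) - 18909\right) \left(36584 - 10793\right) = \left(\left(\left(\left(-26 - 10\right) - 29\right) - 300\right) - 18909\right) \left(36584 - 10793\right) = \left(\left(\left(-36 - 29\right) - 300\right) - 18909\right) 25791 = \left(\left(-65 - 300\right) - 18909\right) 25791 = \left(-365 - 18909\right) 25791 = \left(-19274\right) 25791 = -497095734$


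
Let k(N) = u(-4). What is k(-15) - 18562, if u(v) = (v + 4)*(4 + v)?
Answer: -18562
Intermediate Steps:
u(v) = (4 + v)**2 (u(v) = (4 + v)*(4 + v) = (4 + v)**2)
k(N) = 0 (k(N) = (4 - 4)**2 = 0**2 = 0)
k(-15) - 18562 = 0 - 18562 = -18562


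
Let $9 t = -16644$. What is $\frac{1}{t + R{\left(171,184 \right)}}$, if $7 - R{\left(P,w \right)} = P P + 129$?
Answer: $- \frac{3}{93637} \approx -3.2039 \cdot 10^{-5}$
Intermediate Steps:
$R{\left(P,w \right)} = -122 - P^{2}$ ($R{\left(P,w \right)} = 7 - \left(P P + 129\right) = 7 - \left(P^{2} + 129\right) = 7 - \left(129 + P^{2}\right) = -122 - P^{2}$)
$t = - \frac{5548}{3}$ ($t = \frac{1}{9} \left(-16644\right) = - \frac{5548}{3} \approx -1849.3$)
$\frac{1}{t + R{\left(171,184 \right)}} = \frac{1}{- \frac{5548}{3} - 29363} = \frac{1}{- \frac{93637}{3}} = - \frac{3}{93637}$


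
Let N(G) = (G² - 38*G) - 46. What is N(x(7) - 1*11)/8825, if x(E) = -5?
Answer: 818/8825 ≈ 0.092691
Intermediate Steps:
N(G) = -46 + G² - 38*G
N(x(7) - 1*11)/8825 = (-46 + (-5 - 1*11)² - 38*(-5 - 1*11))/8825 = (-46 + (-5 - 11)² - 38*(-5 - 11))*(1/8825) = (-46 + (-16)² - 38*(-16))*(1/8825) = (-46 + 256 + 608)*(1/8825) = 818*(1/8825) = 818/8825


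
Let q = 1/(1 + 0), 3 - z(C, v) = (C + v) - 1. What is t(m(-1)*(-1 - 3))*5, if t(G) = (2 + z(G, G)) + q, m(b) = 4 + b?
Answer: 155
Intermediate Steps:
z(C, v) = 4 - C - v (z(C, v) = 3 - ((C + v) - 1) = 3 - (-1 + C + v) = 3 + (1 - C - v) = 4 - C - v)
q = 1 (q = 1/1 = 1)
t(G) = 7 - 2*G (t(G) = (2 + (4 - G - G)) + 1 = (2 + (4 - 2*G)) + 1 = (6 - 2*G) + 1 = 7 - 2*G)
t(m(-1)*(-1 - 3))*5 = (7 - 2*(4 - 1)*(-1 - 3))*5 = (7 - 6*(-4))*5 = (7 - 2*(-12))*5 = (7 + 24)*5 = 31*5 = 155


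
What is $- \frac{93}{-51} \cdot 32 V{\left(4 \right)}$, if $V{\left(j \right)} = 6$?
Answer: $\frac{5952}{17} \approx 350.12$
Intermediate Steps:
$- \frac{93}{-51} \cdot 32 V{\left(4 \right)} = - \frac{93}{-51} \cdot 32 \cdot 6 = \left(-93\right) \left(- \frac{1}{51}\right) 32 \cdot 6 = \frac{31}{17} \cdot 32 \cdot 6 = \frac{992}{17} \cdot 6 = \frac{5952}{17}$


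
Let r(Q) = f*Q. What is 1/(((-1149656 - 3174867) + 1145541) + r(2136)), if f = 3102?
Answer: 1/3446890 ≈ 2.9012e-7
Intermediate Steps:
r(Q) = 3102*Q
1/(((-1149656 - 3174867) + 1145541) + r(2136)) = 1/(((-1149656 - 3174867) + 1145541) + 3102*2136) = 1/((-4324523 + 1145541) + 6625872) = 1/(-3178982 + 6625872) = 1/3446890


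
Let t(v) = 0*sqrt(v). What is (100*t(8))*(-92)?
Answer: 0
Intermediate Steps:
t(v) = 0
(100*t(8))*(-92) = (100*0)*(-92) = 0*(-92) = 0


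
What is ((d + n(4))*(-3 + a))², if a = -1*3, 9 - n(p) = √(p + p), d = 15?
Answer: 21024 - 3456*√2 ≈ 16136.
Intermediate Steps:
n(p) = 9 - √2*√p (n(p) = 9 - √(p + p) = 9 - √(2*p) = 9 - √2*√p)
a = -3
((d + n(4))*(-3 + a))² = ((15 + (9 - √2*√4))*(-3 - 3))² = ((15 + (9 - 1*√2*2))*(-6))² = ((15 + (9 - 2*√2))*(-6))² = ((24 - 2*√2)*(-6))² = (-144 + 12*√2)²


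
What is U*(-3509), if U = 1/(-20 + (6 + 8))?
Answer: 3509/6 ≈ 584.83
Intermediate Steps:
U = -⅙ (U = 1/(-20 + 14) = 1/(-6) = -⅙ ≈ -0.16667)
U*(-3509) = -⅙*(-3509) = 3509/6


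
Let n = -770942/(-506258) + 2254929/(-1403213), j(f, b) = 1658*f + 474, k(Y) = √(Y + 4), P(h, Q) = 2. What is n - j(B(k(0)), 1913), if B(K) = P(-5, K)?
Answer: -1346214784182348/355193903477 ≈ -3790.1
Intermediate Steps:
k(Y) = √(4 + Y)
B(K) = 2
j(f, b) = 474 + 1658*f
n = -29890004518/355193903477 (n = -770942*(-1/506258) + 2254929*(-1/1403213) = 385471/253129 - 2254929/1403213 = -29890004518/355193903477 ≈ -0.084151)
n - j(B(k(0)), 1913) = -29890004518/355193903477 - (474 + 1658*2) = -29890004518/355193903477 - (474 + 3316) = -29890004518/355193903477 - 1*3790 = -29890004518/355193903477 - 3790 = -1346214784182348/355193903477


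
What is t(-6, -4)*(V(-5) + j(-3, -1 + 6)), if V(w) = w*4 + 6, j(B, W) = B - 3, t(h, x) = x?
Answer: 80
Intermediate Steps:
j(B, W) = -3 + B
V(w) = 6 + 4*w (V(w) = 4*w + 6 = 6 + 4*w)
t(-6, -4)*(V(-5) + j(-3, -1 + 6)) = -4*((6 + 4*(-5)) + (-3 - 3)) = -4*((6 - 20) - 6) = -4*(-14 - 6) = -4*(-20) = 80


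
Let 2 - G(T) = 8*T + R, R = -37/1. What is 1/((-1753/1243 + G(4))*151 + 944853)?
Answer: 1243/1175501427 ≈ 1.0574e-6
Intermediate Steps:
R = -37 (R = -37*1 = -37)
G(T) = 39 - 8*T (G(T) = 2 - (8*T - 37) = 2 - (-37 + 8*T) = 2 + (37 - 8*T) = 39 - 8*T)
1/((-1753/1243 + G(4))*151 + 944853) = 1/((-1753/1243 + (39 - 8*4))*151 + 944853) = 1/((-1753*1/1243 + (39 - 32))*151 + 944853) = 1/((-1753/1243 + 7)*151 + 944853) = 1/((6948/1243)*151 + 944853) = 1/(1049148/1243 + 944853) = 1/(1175501427/1243) = 1243/1175501427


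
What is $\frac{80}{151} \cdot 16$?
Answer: $\frac{1280}{151} \approx 8.4768$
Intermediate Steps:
$\frac{80}{151} \cdot 16 = \frac{1280}{151}$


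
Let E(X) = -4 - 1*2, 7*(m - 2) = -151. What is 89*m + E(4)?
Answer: -12235/7 ≈ -1747.9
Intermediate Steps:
m = -137/7 (m = 2 + (⅐)*(-151) = 2 - 151/7 = -137/7 ≈ -19.571)
E(X) = -6 (E(X) = -4 - 2 = -6)
89*m + E(4) = 89*(-137/7) - 6 = -12193/7 - 6 = -12235/7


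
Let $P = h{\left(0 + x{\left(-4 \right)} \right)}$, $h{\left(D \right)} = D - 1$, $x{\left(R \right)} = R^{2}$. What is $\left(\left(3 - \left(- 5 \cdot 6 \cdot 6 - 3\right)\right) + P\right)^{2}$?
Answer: $40401$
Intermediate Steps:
$h{\left(D \right)} = -1 + D$
$P = 15$ ($P = -1 + \left(0 + \left(-4\right)^{2}\right) = -1 + \left(0 + 16\right) = -1 + 16 = 15$)
$\left(\left(3 - \left(- 5 \cdot 6 \cdot 6 - 3\right)\right) + P\right)^{2} = \left(\left(3 - \left(- 5 \cdot 6 \cdot 6 - 3\right)\right) + 15\right)^{2} = \left(\left(3 - \left(\left(-5\right) 36 - 3\right)\right) + 15\right)^{2} = \left(\left(3 - \left(-180 - 3\right)\right) + 15\right)^{2} = \left(\left(3 - -183\right) + 15\right)^{2} = \left(\left(3 + 183\right) + 15\right)^{2} = \left(186 + 15\right)^{2} = 201^{2} = 40401$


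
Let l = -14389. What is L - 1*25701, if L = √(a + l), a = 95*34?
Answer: -25701 + I*√11159 ≈ -25701.0 + 105.64*I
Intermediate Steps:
a = 3230
L = I*√11159 (L = √(3230 - 14389) = √(-11159) = I*√11159 ≈ 105.64*I)
L - 1*25701 = I*√11159 - 1*25701 = I*√11159 - 25701 = -25701 + I*√11159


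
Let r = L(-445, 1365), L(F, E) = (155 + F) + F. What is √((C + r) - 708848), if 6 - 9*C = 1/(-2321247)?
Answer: I*√34410264790385189922/6963741 ≈ 842.37*I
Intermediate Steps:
L(F, E) = 155 + 2*F
C = 13927483/20891223 (C = ⅔ - ⅑/(-2321247) = ⅔ - ⅑*(-1/2321247) = ⅔ + 1/20891223 = 13927483/20891223 ≈ 0.66667)
r = -735 (r = 155 + 2*(-445) = 155 - 890 = -735)
√((C + r) - 708848) = √((13927483/20891223 - 735) - 708848) = √(-15341121422/20891223 - 708848) = √(-14824042762526/20891223) = I*√34410264790385189922/6963741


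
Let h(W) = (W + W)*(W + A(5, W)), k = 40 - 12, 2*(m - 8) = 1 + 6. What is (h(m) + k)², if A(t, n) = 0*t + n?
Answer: 310249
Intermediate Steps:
A(t, n) = n (A(t, n) = 0 + n = n)
m = 23/2 (m = 8 + (1 + 6)/2 = 8 + (½)*7 = 8 + 7/2 = 23/2 ≈ 11.500)
k = 28
h(W) = 4*W² (h(W) = (W + W)*(W + W) = (2*W)*(2*W) = 4*W²)
(h(m) + k)² = (4*(23/2)² + 28)² = (4*(529/4) + 28)² = (529 + 28)² = 557² = 310249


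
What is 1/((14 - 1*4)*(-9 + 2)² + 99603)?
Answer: 1/100093 ≈ 9.9907e-6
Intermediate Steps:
1/((14 - 1*4)*(-9 + 2)² + 99603) = 1/((14 - 4)*(-7)² + 99603) = 1/(10*49 + 99603) = 1/(490 + 99603) = 1/100093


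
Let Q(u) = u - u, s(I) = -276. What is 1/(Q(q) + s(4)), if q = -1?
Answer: -1/276 ≈ -0.0036232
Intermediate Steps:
Q(u) = 0
1/(Q(q) + s(4)) = 1/(0 - 276) = 1/(-276) = -1/276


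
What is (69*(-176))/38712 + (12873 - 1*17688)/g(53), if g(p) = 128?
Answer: -7831363/206464 ≈ -37.931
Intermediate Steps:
(69*(-176))/38712 + (12873 - 1*17688)/g(53) = (69*(-176))/38712 + (12873 - 1*17688)/128 = -12144*1/38712 + (12873 - 17688)*(1/128) = -506/1613 - 4815*1/128 = -506/1613 - 4815/128 = -7831363/206464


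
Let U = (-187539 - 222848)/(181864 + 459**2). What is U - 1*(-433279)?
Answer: 170081094668/392545 ≈ 4.3328e+5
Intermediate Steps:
U = -410387/392545 (U = -410387/(181864 + 210681) = -410387/392545 ≈ -1.0455)
U - 1*(-433279) = -410387/392545 - 1*(-433279) = -410387/392545 + 433279 = 170081094668/392545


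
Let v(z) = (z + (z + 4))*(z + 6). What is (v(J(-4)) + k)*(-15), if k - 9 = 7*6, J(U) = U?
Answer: -645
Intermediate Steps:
k = 51 (k = 9 + 7*6 = 9 + 42 = 51)
v(z) = (4 + 2*z)*(6 + z) (v(z) = (z + (4 + z))*(6 + z) = (4 + 2*z)*(6 + z))
(v(J(-4)) + k)*(-15) = ((24 + 2*(-4)**2 + 16*(-4)) + 51)*(-15) = ((24 + 2*16 - 64) + 51)*(-15) = ((24 + 32 - 64) + 51)*(-15) = (-8 + 51)*(-15) = 43*(-15) = -645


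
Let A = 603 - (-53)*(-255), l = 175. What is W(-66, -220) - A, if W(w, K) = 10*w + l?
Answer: 12427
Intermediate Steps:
W(w, K) = 175 + 10*w (W(w, K) = 10*w + 175 = 175 + 10*w)
A = -12912 (A = 603 - 1*13515 = 603 - 13515 = -12912)
W(-66, -220) - A = (175 + 10*(-66)) - 1*(-12912) = (175 - 660) + 12912 = -485 + 12912 = 12427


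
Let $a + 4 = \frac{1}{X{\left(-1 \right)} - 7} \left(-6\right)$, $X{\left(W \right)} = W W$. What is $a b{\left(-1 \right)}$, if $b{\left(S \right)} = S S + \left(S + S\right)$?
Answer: $3$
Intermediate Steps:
$X{\left(W \right)} = W^{2}$
$b{\left(S \right)} = S^{2} + 2 S$
$a = -3$ ($a = -4 + \frac{1}{\left(-1\right)^{2} - 7} \left(-6\right) = -4 + \frac{1}{1 - 7} \left(-6\right) = -4 + \frac{1}{-6} \left(-6\right) = -4 - -1 = -4 + 1 = -3$)
$a b{\left(-1 \right)} = - 3 \left(- (2 - 1)\right) = - 3 \left(\left(-1\right) 1\right) = \left(-3\right) \left(-1\right) = 3$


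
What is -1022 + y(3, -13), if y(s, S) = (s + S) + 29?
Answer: -1003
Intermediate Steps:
y(s, S) = 29 + S + s (y(s, S) = (S + s) + 29 = 29 + S + s)
-1022 + y(3, -13) = -1022 + (29 - 13 + 3) = -1022 + 19 = -1003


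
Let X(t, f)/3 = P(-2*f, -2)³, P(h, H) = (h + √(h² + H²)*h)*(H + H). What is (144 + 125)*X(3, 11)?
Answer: 805673679360 + 540048841728*√122 ≈ 6.7707e+12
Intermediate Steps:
P(h, H) = 2*H*(h + h*√(H² + h²)) (P(h, H) = (h + √(H² + h²)*h)*(2*H) = (h + h*√(H² + h²))*(2*H) = 2*H*(h + h*√(H² + h²)))
X(t, f) = 1536*f³*(1 + √(4 + 4*f²))³ (X(t, f) = 3*(2*(-2)*(-2*f)*(1 + √((-2)² + (-2*f)²)))³ = 3*(2*(-2)*(-2*f)*(1 + √(4 + 4*f²)))³ = 3*(8*f*(1 + √(4 + 4*f²)))³ = 3*(512*f³*(1 + √(4 + 4*f²))³) = 1536*f³*(1 + √(4 + 4*f²))³)
(144 + 125)*X(3, 11) = (144 + 125)*(1536*11³*(1 + 2*√(1 + 11²))³) = 269*(1536*1331*(1 + 2*√(1 + 121))³) = 269*(1536*1331*(1 + 2*√122)³) = 269*(2044416*(1 + 2*√122)³) = 549947904*(1 + 2*√122)³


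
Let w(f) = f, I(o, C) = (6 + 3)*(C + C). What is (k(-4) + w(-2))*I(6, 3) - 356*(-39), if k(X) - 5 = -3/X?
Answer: 28173/2 ≈ 14087.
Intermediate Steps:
I(o, C) = 18*C (I(o, C) = 9*(2*C) = 18*C)
k(X) = 5 - 3/X
(k(-4) + w(-2))*I(6, 3) - 356*(-39) = ((5 - 3/(-4)) - 2)*(18*3) - 356*(-39) = ((5 - 3*(-¼)) - 2)*54 + 13884 = ((5 + ¾) - 2)*54 + 13884 = (23/4 - 2)*54 + 13884 = (15/4)*54 + 13884 = 405/2 + 13884 = 28173/2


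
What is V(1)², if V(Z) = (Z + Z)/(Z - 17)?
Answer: 1/64 ≈ 0.015625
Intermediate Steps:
V(Z) = 2*Z/(-17 + Z) (V(Z) = (2*Z)/(-17 + Z) = 2*Z/(-17 + Z))
V(1)² = (2*1/(-17 + 1))² = (2*1/(-16))² = (2*1*(-1/16))² = (-⅛)² = 1/64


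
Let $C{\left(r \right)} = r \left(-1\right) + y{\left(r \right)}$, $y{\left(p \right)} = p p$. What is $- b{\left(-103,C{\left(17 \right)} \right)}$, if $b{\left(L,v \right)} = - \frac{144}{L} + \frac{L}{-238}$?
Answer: $- \frac{44881}{24514} \approx -1.8308$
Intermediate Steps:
$y{\left(p \right)} = p^{2}$
$C{\left(r \right)} = r^{2} - r$ ($C{\left(r \right)} = r \left(-1\right) + r^{2} = - r + r^{2} = r^{2} - r$)
$b{\left(L,v \right)} = - \frac{144}{L} - \frac{L}{238}$ ($b{\left(L,v \right)} = - \frac{144}{L} + L \left(- \frac{1}{238}\right) = - \frac{144}{L} - \frac{L}{238}$)
$- b{\left(-103,C{\left(17 \right)} \right)} = - (- \frac{144}{-103} - - \frac{103}{238}) = - (\left(-144\right) \left(- \frac{1}{103}\right) + \frac{103}{238}) = - (\frac{144}{103} + \frac{103}{238}) = \left(-1\right) \frac{44881}{24514} = - \frac{44881}{24514}$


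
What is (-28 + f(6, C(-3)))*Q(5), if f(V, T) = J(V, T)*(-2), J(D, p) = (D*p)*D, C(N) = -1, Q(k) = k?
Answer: 220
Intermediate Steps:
J(D, p) = p*D**2
f(V, T) = -2*T*V**2 (f(V, T) = (T*V**2)*(-2) = -2*T*V**2)
(-28 + f(6, C(-3)))*Q(5) = (-28 - 2*(-1)*6**2)*5 = (-28 - 2*(-1)*36)*5 = (-28 + 72)*5 = 44*5 = 220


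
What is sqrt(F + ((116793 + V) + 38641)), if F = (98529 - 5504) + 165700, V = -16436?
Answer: sqrt(397723) ≈ 630.65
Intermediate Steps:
F = 258725 (F = 93025 + 165700 = 258725)
sqrt(F + ((116793 + V) + 38641)) = sqrt(258725 + ((116793 - 16436) + 38641)) = sqrt(258725 + (100357 + 38641)) = sqrt(258725 + 138998) = sqrt(397723)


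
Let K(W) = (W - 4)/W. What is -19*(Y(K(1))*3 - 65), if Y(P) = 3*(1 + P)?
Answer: 1577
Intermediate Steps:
K(W) = (-4 + W)/W
Y(P) = 3 + 3*P
-19*(Y(K(1))*3 - 65) = -19*((3 + 3*((-4 + 1)/1))*3 - 65) = -19*((3 + 3*(1*(-3)))*3 - 65) = -19*((3 + 3*(-3))*3 - 65) = -19*((3 - 9)*3 - 65) = -19*(-6*3 - 65) = -19*(-18 - 65) = -19*(-83) = 1577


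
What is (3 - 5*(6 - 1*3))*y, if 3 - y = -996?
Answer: -11988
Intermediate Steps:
y = 999 (y = 3 - 1*(-996) = 3 + 996 = 999)
(3 - 5*(6 - 1*3))*y = (3 - 5*(6 - 1*3))*999 = (3 - 5*(6 - 3))*999 = (3 - 5*3)*999 = (3 - 15)*999 = -12*999 = -11988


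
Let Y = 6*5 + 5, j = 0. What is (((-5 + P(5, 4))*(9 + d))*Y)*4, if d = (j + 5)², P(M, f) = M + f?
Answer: 19040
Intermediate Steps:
d = 25 (d = (0 + 5)² = 5² = 25)
Y = 35 (Y = 30 + 5 = 35)
(((-5 + P(5, 4))*(9 + d))*Y)*4 = (((-5 + (5 + 4))*(9 + 25))*35)*4 = (((-5 + 9)*34)*35)*4 = ((4*34)*35)*4 = (136*35)*4 = 4760*4 = 19040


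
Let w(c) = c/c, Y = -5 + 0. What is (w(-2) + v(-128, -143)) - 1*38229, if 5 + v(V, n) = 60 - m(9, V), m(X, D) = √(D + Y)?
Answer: -38173 - I*√133 ≈ -38173.0 - 11.533*I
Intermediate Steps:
Y = -5
m(X, D) = √(-5 + D) (m(X, D) = √(D - 5) = √(-5 + D))
v(V, n) = 55 - √(-5 + V) (v(V, n) = -5 + (60 - √(-5 + V)) = 55 - √(-5 + V))
w(c) = 1
(w(-2) + v(-128, -143)) - 1*38229 = (1 + (55 - √(-5 - 128))) - 1*38229 = (1 + (55 - √(-133))) - 38229 = (1 + (55 - I*√133)) - 38229 = (56 - I*√133) - 38229 = -38173 - I*√133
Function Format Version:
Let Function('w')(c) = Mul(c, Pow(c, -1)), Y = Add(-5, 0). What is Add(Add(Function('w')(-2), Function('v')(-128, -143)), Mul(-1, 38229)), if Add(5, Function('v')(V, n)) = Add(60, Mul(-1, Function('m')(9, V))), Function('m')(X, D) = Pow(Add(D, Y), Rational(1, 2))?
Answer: Add(-38173, Mul(-1, I, Pow(133, Rational(1, 2)))) ≈ Add(-38173., Mul(-11.533, I))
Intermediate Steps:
Y = -5
Function('m')(X, D) = Pow(Add(-5, D), Rational(1, 2)) (Function('m')(X, D) = Pow(Add(D, -5), Rational(1, 2)) = Pow(Add(-5, D), Rational(1, 2)))
Function('v')(V, n) = Add(55, Mul(-1, Pow(Add(-5, V), Rational(1, 2)))) (Function('v')(V, n) = Add(-5, Add(60, Mul(-1, Pow(Add(-5, V), Rational(1, 2))))) = Add(55, Mul(-1, Pow(Add(-5, V), Rational(1, 2)))))
Function('w')(c) = 1
Add(Add(Function('w')(-2), Function('v')(-128, -143)), Mul(-1, 38229)) = Add(Add(1, Add(55, Mul(-1, Pow(Add(-5, -128), Rational(1, 2))))), Mul(-1, 38229)) = Add(Add(1, Add(55, Mul(-1, Pow(-133, Rational(1, 2))))), -38229) = Add(Add(1, Add(55, Mul(-1, Mul(I, Pow(133, Rational(1, 2)))))), -38229) = Add(Add(1, Add(55, Mul(-1, I, Pow(133, Rational(1, 2))))), -38229) = Add(Add(56, Mul(-1, I, Pow(133, Rational(1, 2)))), -38229) = Add(-38173, Mul(-1, I, Pow(133, Rational(1, 2))))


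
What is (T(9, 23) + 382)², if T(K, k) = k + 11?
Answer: 173056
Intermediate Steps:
T(K, k) = 11 + k
(T(9, 23) + 382)² = ((11 + 23) + 382)² = (34 + 382)² = 416² = 173056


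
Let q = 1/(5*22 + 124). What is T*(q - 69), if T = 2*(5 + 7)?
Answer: -64580/39 ≈ -1655.9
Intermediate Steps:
T = 24 (T = 2*12 = 24)
q = 1/234 (q = 1/(110 + 124) = 1/234 ≈ 0.0042735)
T*(q - 69) = 24*(1/234 - 69) = 24*(-16145/234) = -64580/39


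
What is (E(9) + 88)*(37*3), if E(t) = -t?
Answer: 8769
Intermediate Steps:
(E(9) + 88)*(37*3) = (-1*9 + 88)*(37*3) = (-9 + 88)*111 = 79*111 = 8769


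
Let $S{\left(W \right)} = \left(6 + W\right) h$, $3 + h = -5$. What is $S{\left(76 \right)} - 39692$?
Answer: $-40348$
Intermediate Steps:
$h = -8$ ($h = -3 - 5 = -8$)
$S{\left(W \right)} = -48 - 8 W$ ($S{\left(W \right)} = \left(6 + W\right) \left(-8\right) = -48 - 8 W$)
$S{\left(76 \right)} - 39692 = \left(-48 - 608\right) - 39692 = -656 - 39692 = -40348$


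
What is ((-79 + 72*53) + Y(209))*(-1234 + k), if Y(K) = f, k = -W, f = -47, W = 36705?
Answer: -139994910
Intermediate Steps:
k = -36705 (k = -1*36705 = -36705)
Y(K) = -47
((-79 + 72*53) + Y(209))*(-1234 + k) = ((-79 + 72*53) - 47)*(-1234 - 36705) = ((-79 + 3816) - 47)*(-37939) = (3737 - 47)*(-37939) = 3690*(-37939) = -139994910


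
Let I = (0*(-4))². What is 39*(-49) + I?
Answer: -1911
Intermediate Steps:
I = 0 (I = 0² = 0)
39*(-49) + I = 39*(-49) + 0 = -1911 + 0 = -1911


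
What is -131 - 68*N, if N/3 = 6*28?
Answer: -34403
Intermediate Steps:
N = 504 (N = 3*(6*28) = 3*168 = 504)
-131 - 68*N = -131 - 68*504 = -131 - 34272 = -34403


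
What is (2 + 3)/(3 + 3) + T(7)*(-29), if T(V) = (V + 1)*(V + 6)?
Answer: -18091/6 ≈ -3015.2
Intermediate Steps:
T(V) = (1 + V)*(6 + V)
(2 + 3)/(3 + 3) + T(7)*(-29) = (2 + 3)/(3 + 3) + (6 + 7² + 7*7)*(-29) = 5/6 + (6 + 49 + 49)*(-29) = 5*(⅙) + 104*(-29) = ⅚ - 3016 = -18091/6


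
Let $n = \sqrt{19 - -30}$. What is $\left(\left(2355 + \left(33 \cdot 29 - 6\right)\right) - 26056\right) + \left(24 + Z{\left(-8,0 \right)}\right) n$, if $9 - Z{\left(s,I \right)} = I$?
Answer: $-22519$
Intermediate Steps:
$Z{\left(s,I \right)} = 9 - I$
$n = 7$ ($n = \sqrt{19 + 30} = \sqrt{49} = 7$)
$\left(\left(2355 + \left(33 \cdot 29 - 6\right)\right) - 26056\right) + \left(24 + Z{\left(-8,0 \right)}\right) n = \left(\left(2355 + \left(33 \cdot 29 - 6\right)\right) - 26056\right) + \left(24 + \left(9 - 0\right)\right) 7 = \left(\left(2355 + \left(957 - 6\right)\right) - 26056\right) + \left(24 + \left(9 + 0\right)\right) 7 = \left(\left(2355 + 951\right) - 26056\right) + \left(24 + 9\right) 7 = \left(3306 - 26056\right) + 33 \cdot 7 = -22750 + 231 = -22519$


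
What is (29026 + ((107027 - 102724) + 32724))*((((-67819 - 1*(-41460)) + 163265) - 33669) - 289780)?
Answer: -12321724779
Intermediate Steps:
(29026 + ((107027 - 102724) + 32724))*((((-67819 - 1*(-41460)) + 163265) - 33669) - 289780) = (29026 + (4303 + 32724))*((((-67819 + 41460) + 163265) - 33669) - 289780) = (29026 + 37027)*(((-26359 + 163265) - 33669) - 289780) = 66053*((136906 - 33669) - 289780) = 66053*(103237 - 289780) = 66053*(-186543) = -12321724779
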